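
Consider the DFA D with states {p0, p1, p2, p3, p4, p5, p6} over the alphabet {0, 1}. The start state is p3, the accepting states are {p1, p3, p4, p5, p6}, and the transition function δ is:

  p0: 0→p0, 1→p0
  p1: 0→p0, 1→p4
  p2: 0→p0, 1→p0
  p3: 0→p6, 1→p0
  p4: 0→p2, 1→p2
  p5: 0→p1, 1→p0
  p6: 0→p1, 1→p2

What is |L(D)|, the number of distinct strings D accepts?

4

The useful subgraph on states {p1, p3, p4, p6} is acyclic, so L(D) is finite; the longest accepting path visits 4 useful states, giving maximum string length 3.
Counting accepting paths from p3 by length: 1 of length 0, 1 of length 1, 1 of length 2, 1 of length 3. Total 4.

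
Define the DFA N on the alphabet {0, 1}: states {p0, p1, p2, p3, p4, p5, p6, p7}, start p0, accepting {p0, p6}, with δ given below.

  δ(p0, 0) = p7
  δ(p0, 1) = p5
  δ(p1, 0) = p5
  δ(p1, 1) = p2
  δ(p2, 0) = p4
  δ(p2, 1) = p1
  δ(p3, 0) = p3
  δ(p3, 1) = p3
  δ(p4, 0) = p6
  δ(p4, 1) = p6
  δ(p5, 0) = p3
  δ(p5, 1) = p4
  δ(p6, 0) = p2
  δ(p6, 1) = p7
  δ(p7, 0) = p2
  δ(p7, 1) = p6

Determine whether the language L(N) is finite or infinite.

State p2 is reachable from the start and can reach an accepting state, and it lies on the cycle p2 → p1 → p2.
Traversing that cycle any number of times yields accepted strings of unbounded length, so the language is infinite.

infinite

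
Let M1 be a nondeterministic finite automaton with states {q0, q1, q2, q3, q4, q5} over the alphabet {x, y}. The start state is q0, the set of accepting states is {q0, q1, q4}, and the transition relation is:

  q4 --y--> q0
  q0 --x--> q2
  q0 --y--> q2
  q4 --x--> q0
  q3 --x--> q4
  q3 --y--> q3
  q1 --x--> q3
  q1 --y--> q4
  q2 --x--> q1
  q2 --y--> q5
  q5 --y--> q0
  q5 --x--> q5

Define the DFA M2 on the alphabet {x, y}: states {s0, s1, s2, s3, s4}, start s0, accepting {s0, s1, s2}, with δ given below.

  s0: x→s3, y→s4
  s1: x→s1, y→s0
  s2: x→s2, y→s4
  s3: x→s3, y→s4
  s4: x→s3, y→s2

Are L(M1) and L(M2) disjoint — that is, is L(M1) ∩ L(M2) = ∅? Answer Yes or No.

No

The empty string ε is accepted by both M1 and M2.
Hence L(M1) ∩ L(M2) ≠ ∅.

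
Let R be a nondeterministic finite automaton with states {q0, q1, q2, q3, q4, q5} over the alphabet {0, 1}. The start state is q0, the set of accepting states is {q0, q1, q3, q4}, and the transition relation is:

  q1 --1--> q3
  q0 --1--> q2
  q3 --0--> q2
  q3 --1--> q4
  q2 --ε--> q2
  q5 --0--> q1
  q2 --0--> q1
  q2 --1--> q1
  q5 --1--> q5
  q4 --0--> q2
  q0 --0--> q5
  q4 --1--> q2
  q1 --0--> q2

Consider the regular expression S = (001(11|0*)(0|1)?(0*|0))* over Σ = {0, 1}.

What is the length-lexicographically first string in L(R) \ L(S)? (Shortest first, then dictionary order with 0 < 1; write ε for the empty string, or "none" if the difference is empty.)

The string 00 is accepted by R but not by S.
No shorter string lies in the difference, and 00 is the lexicographically first length-2 string in L(R) \ L(S).

00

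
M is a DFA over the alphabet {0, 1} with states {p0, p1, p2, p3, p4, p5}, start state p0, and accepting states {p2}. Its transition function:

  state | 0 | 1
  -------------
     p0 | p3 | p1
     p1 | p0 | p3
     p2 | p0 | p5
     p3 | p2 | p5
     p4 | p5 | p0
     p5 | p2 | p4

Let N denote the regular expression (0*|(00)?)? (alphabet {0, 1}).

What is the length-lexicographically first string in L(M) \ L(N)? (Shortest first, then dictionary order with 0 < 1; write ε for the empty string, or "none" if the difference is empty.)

The string 010 is accepted by M but not by N.
No shorter string lies in the difference, and 010 is the lexicographically first length-3 string in L(M) \ L(N).

010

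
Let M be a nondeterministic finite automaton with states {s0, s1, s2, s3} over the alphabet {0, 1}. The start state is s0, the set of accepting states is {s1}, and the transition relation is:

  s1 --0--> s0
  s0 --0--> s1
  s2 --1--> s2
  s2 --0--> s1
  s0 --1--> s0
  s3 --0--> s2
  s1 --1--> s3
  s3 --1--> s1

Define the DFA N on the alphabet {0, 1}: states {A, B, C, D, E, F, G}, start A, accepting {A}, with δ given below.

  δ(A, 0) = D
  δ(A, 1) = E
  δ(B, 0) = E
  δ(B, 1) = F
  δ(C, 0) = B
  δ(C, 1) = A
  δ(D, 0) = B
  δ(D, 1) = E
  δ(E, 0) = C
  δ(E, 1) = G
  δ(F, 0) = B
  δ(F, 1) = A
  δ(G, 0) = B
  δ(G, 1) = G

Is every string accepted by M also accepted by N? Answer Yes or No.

The string 0 is in L(M) but not in L(N).
So L(M) ⊄ L(N).

No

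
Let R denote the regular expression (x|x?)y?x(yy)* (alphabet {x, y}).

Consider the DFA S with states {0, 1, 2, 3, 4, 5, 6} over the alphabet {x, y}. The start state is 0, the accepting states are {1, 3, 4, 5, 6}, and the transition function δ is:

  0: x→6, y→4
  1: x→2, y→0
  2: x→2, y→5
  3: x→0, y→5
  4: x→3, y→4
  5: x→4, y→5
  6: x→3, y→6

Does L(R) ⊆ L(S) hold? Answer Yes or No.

Yes

Converting the expression R to a DFA (subset construction, then merging equivalent states) gives the minimal DFA with states {r0, r1, r2, r3, r4, r5, r6}, start state r0, accepting states {r1, r3} and transitions r0: x→r1, y→r2; r1: x→r3, y→r4; r2: x→r3, y→r5; r3: x→r5, y→r6; r4: x→r3, y→r3; r5: x→r5, y→r5; r6: x→r5, y→r3.
Exploring the product automaton R × S from the start pair (r0, 0), following both machines on each input symbol, reaches 14 state pairs: (r0, 0), (r1, 6), (r2, 4), (r3, 3), (r4, 6), (r5, 4), (r5, 0), (r6, 5), (r3, 6), (r5, 3), (r5, 6), (r3, 5), (r6, 6), (r5, 5).
R accepts in {r1, r3} and S accepts in {1, 3, 4, 5, 6}. The reachable pairs whose R-component is accepting are (r1, 6), (r3, 3), (r3, 6), (r3, 5); in each of them the S-component is accepting too, so the product for L(R) \ L(S) (R-component accepting, S-component rejecting) has no reachable accepting pair and the difference is empty.
Hence every string in L(R) is also in L(S).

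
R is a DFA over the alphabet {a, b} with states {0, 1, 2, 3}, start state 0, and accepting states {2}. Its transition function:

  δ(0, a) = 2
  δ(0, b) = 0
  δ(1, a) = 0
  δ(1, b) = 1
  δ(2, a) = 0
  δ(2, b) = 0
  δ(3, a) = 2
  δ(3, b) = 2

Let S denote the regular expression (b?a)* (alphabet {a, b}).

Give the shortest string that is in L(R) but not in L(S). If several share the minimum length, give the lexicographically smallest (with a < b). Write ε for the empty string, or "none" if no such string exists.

bba

The string bba is accepted by R but not by S.
No shorter string lies in the difference, and bba is the lexicographically first length-3 string in L(R) \ L(S).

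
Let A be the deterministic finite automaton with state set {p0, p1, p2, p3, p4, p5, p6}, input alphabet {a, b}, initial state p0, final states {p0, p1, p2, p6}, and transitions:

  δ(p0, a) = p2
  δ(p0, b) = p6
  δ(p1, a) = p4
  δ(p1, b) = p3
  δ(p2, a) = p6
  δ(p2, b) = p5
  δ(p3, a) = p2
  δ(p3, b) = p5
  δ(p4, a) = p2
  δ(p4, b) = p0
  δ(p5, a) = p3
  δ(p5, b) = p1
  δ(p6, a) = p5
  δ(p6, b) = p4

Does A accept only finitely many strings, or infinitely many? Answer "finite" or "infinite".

State p2 is reachable from the start and can reach an accepting state, and it lies on the cycle p2 → p5 → p1 → p3 → p2.
Traversing that cycle any number of times yields accepted strings of unbounded length, so the language is infinite.

infinite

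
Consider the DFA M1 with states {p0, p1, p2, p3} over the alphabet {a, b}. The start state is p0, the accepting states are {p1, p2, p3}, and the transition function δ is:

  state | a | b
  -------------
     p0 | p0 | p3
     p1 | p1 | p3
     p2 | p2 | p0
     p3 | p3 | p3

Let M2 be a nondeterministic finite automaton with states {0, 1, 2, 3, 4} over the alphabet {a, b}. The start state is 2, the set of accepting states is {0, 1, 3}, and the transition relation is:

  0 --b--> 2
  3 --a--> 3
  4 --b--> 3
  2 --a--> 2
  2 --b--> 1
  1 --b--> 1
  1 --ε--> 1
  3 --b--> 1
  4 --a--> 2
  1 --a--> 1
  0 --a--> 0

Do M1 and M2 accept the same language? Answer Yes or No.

Exploring the product automaton M1 × M2 from the start pair (p0, 2), following both machines on each input symbol, reaches 2 state pairs: (p0, 2), (p3, 1).
M1 accepts in {p1, p2, p3} and M2 accepts in {0, 1, 3}. In every reachable pair the two components are either both accepting — (p3, 1) — or both non-accepting, so no string is accepted by exactly one of the machines: L(M1) \ L(M2) and L(M2) \ L(M1) are both empty.
Hence every string is accepted by M1 iff it is accepted by M2, and the two languages coincide.

Yes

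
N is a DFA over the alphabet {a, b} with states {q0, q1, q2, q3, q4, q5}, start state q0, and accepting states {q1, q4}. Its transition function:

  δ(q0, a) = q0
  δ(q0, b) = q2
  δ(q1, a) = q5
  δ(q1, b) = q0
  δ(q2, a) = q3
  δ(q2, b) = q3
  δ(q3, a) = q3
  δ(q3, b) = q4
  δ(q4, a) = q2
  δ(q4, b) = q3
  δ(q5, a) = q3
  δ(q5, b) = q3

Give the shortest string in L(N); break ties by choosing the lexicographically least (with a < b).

A breadth-first search from q0 reaches an accepting state first via the path q0 → q2 → q3 → q4 on input bab.
No string of length < 3 is accepted (BFS exhausts all shorter strings without reaching an accepting state), and bab is the lexicographically least accepting string of length 3.

bab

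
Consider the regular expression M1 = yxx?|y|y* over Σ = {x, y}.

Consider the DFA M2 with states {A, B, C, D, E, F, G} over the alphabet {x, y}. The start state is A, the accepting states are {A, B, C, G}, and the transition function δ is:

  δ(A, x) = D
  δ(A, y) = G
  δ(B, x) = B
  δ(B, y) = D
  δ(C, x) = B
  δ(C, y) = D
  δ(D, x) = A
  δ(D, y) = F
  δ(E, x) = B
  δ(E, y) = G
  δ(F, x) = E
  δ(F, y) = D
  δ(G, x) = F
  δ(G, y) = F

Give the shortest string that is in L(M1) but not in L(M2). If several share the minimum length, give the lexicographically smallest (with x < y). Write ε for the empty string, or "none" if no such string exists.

The string yx is accepted by M1 but not by M2.
No shorter string lies in the difference, and yx is the lexicographically first length-2 string in L(M1) \ L(M2).

yx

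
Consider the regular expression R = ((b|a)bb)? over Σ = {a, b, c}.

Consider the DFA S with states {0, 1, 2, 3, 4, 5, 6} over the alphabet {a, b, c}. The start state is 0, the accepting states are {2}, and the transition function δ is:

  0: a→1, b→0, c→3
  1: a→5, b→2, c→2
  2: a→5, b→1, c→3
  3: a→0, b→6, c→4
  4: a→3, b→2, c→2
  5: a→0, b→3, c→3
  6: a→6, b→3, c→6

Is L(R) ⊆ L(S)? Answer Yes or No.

The empty string ε is in L(R) but not in L(S).
So L(R) ⊄ L(S).

No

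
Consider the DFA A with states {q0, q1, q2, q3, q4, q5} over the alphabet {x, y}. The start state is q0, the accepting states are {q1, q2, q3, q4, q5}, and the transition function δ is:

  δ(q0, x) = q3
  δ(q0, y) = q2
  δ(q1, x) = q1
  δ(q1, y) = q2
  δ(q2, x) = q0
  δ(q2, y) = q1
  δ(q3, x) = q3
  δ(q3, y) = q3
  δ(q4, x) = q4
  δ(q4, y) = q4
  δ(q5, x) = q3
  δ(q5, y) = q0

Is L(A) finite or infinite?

infinite

State q0 is reachable from the start and can reach an accepting state, and it lies on the cycle q0 → q2 → q0.
Traversing that cycle any number of times yields accepted strings of unbounded length, so the language is infinite.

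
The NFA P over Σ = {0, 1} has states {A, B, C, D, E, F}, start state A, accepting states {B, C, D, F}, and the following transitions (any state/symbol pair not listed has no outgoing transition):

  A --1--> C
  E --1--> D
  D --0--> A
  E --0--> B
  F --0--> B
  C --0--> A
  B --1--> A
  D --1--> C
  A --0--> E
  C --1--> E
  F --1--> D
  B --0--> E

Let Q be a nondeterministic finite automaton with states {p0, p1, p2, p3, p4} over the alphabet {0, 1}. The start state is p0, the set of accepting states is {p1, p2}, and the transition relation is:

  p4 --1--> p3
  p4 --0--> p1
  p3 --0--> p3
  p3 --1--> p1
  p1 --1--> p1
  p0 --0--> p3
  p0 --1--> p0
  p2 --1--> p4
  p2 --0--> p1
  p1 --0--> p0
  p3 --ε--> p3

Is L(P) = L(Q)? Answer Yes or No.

No

The string 1 is accepted by P but rejected by Q.
So L(P) ≠ L(Q).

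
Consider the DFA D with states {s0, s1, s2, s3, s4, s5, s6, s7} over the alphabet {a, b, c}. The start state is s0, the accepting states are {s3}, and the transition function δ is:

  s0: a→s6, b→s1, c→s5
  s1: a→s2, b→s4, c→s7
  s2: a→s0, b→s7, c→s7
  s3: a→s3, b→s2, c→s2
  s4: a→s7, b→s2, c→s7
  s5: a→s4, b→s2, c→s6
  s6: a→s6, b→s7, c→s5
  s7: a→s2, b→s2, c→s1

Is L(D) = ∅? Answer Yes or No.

Yes

The states reachable from the start state are {s0, s1, s2, s4, s5, s6, s7}.
None of the accepting states {s3} is reachable, so no string is accepted and L(D) = ∅.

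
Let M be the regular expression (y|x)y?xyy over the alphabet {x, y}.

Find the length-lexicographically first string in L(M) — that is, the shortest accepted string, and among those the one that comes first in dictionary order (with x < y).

xxyy

By inspection of the expression, no string of length less than 4 matches, and xxyy is the lexicographically first match of length 4.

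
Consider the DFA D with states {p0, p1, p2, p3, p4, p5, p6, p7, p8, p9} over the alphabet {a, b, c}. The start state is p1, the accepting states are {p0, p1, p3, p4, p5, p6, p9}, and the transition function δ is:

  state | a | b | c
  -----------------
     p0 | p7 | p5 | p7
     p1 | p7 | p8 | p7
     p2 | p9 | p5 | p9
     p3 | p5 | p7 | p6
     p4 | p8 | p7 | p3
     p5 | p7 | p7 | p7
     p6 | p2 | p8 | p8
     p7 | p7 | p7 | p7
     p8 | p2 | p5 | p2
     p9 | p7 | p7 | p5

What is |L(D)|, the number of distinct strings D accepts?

12

The useful subgraph on states {p1, p2, p5, p8, p9} is acyclic, so L(D) is finite; the longest accepting path visits 5 useful states, giving maximum string length 4.
Counting accepting paths from p1 by length: 1 of length 0, 1 of length 2, 6 of length 3, 4 of length 4. Total 12.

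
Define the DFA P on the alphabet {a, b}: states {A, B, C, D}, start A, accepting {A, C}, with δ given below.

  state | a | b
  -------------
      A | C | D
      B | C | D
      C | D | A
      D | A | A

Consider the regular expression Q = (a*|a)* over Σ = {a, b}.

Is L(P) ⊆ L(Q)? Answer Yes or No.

The string ab is in L(P) but not in L(Q).
So L(P) ⊄ L(Q).

No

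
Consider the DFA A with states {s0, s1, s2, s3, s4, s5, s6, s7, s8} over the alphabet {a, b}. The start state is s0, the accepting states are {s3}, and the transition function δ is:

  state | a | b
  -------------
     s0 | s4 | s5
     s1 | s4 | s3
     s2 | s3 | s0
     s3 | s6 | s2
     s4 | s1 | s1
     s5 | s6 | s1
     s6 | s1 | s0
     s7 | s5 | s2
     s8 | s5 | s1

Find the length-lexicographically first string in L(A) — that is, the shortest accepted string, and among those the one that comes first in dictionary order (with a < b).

aab

A breadth-first search from s0 reaches an accepting state first via the path s0 → s4 → s1 → s3 on input aab.
No string of length < 3 is accepted (BFS exhausts all shorter strings without reaching an accepting state), and aab is the lexicographically least accepting string of length 3.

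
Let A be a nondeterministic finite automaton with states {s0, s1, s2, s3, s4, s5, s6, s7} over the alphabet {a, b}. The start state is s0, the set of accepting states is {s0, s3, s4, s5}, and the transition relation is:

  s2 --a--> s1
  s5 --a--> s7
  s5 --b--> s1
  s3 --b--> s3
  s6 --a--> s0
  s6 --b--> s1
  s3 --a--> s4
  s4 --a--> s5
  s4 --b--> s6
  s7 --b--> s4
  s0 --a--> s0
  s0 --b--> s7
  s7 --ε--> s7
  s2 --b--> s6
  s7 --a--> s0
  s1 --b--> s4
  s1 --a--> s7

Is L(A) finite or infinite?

infinite

State s0 is reachable from the start and can reach an accepting state, and it lies on the cycle s0 → s0.
Traversing that cycle any number of times yields accepted strings of unbounded length, so the language is infinite.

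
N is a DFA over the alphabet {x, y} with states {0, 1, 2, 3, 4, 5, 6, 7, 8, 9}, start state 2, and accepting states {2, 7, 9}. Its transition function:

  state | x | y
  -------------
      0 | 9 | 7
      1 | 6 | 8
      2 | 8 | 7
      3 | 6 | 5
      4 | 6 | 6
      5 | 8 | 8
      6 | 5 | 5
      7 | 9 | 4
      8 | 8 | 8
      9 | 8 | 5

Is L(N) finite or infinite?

The useful states (reachable from 2 and able to reach an accepting state) are {2, 7, 9}.
Restricted to these states the transition graph has no cycle, so every accepting path has bounded length and L is finite.

finite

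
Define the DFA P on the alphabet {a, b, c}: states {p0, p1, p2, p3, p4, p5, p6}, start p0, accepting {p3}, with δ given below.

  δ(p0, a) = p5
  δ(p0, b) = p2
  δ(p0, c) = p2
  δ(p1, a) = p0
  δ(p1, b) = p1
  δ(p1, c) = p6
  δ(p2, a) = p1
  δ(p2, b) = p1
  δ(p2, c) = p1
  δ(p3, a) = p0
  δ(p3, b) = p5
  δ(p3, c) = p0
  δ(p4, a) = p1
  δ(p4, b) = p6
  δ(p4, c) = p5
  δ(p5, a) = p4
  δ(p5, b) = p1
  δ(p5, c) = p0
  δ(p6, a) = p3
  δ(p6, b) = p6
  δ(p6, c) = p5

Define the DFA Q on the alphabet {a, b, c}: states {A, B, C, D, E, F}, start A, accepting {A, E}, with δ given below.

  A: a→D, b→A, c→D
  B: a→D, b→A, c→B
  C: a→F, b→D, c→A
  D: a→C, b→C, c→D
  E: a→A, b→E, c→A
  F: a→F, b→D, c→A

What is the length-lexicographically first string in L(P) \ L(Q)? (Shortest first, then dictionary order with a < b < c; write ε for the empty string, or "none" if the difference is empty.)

The string aaba is accepted by P but not by Q.
No shorter string lies in the difference, and aaba is the lexicographically first length-4 string in L(P) \ L(Q).

aaba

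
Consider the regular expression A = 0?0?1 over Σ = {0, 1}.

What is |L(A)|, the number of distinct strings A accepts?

3

The expression has no Kleene star, so L(A) is finite. Expanding the alternatives gives {1, 01, 001}.
That is 1 of length 1, 1 of length 2, 1 of length 3: 3 strings in all.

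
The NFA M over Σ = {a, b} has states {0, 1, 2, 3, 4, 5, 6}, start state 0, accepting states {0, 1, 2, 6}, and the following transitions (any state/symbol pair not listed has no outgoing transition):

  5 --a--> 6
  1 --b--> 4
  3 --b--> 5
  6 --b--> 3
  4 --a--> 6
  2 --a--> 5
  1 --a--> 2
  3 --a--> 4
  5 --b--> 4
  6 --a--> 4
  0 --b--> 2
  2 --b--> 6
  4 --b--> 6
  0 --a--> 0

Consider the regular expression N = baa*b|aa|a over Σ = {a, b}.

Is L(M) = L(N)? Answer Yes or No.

The empty string ε is accepted by M but rejected by N.
So L(M) ≠ L(N).

No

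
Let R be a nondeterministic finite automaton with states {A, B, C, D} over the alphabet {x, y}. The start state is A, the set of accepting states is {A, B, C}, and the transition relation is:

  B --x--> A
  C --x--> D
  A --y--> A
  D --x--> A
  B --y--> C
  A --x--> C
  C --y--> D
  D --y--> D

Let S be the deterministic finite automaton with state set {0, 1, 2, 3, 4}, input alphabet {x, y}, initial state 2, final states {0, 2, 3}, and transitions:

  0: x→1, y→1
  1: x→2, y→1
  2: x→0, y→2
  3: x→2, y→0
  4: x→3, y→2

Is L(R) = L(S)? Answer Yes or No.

Yes

Exploring the product automaton R × S from the start pair (A, 2), following both machines on each input symbol, reaches 3 state pairs: (A, 2), (C, 0), (D, 1).
R accepts in {A, B, C} and S accepts in {0, 2, 3}. In every reachable pair the two components are either both accepting — (A, 2), (C, 0) — or both non-accepting, so no string is accepted by exactly one of the machines: L(R) \ L(S) and L(S) \ L(R) are both empty.
Hence every string is accepted by R iff it is accepted by S, and the two languages coincide.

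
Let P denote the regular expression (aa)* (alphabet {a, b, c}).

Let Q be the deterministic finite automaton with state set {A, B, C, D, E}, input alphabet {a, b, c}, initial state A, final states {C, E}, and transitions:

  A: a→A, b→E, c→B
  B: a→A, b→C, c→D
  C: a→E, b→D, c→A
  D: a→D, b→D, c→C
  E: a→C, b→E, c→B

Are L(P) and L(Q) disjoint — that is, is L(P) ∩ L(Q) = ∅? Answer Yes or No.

Converting the expression P to a DFA (subset construction, then merging equivalent states) gives the minimal DFA with states {p0, p1, p2}, start state p0, accepting states {p0} and transitions p0: a→p1, b→p2, c→p2; p1: a→p0, b→p2, c→p2; p2: a→p2, b→p2, c→p2.
Exploring the product automaton P × Q from the start pair (p0, A), following both machines on each input symbol, reaches 7 state pairs: (p0, A), (p1, A), (p2, E), (p2, B), (p2, C), (p2, A), (p2, D).
P accepts in {p0} and Q accepts in {C, E}; no reachable pair has both components accepting, so no string drives both machines to acceptance simultaneously and L(P) ∩ L(Q) = ∅.
So no string is accepted by both, and the intersection is empty.

Yes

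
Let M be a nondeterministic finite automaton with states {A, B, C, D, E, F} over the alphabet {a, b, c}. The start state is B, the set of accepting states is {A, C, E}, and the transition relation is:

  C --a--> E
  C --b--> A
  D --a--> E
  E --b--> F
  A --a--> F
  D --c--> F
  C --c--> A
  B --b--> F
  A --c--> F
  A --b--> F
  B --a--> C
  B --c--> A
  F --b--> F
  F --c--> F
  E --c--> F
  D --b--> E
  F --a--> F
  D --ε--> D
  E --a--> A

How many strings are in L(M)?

The useful subgraph on states {A, B, C, E} is acyclic, so L(M) is finite; the longest accepting path visits 4 useful states, giving maximum string length 3.
Counting accepting paths from B by length: 2 of length 1, 3 of length 2, 1 of length 3. Total 6.

6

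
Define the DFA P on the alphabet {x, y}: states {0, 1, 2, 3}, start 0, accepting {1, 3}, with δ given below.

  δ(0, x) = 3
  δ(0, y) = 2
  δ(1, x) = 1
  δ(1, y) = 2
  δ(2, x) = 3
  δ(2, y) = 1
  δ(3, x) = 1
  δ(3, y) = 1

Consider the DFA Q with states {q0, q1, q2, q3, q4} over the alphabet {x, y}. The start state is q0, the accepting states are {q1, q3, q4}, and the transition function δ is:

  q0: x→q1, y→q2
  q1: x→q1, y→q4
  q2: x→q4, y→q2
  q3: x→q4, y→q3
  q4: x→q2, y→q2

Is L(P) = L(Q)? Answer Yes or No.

The string yy is accepted by P but rejected by Q.
So L(P) ≠ L(Q).

No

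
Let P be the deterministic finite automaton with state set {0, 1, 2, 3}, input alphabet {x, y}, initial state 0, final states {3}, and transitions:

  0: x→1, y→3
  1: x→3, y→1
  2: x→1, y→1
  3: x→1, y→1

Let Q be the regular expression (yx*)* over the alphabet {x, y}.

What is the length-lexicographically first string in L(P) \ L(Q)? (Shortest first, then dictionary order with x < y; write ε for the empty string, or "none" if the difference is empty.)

xx

The string xx is accepted by P but not by Q.
No shorter string lies in the difference, and xx is the lexicographically first length-2 string in L(P) \ L(Q).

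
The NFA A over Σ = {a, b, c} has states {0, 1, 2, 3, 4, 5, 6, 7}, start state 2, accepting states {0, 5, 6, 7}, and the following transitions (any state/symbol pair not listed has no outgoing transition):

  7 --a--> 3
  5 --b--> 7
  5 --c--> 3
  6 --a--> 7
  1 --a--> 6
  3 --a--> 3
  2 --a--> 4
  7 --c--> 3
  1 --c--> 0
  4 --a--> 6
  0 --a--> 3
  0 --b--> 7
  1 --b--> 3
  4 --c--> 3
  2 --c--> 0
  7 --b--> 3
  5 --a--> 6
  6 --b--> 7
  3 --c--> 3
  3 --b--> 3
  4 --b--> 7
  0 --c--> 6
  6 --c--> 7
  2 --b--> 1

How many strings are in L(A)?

21

The useful subgraph on states {0, 1, 2, 4, 6, 7} is acyclic, so L(A) is finite; the longest accepting path visits 5 useful states, giving maximum string length 4.
Counting accepting paths from 2 by length: 1 of length 1, 6 of length 2, 11 of length 3, 3 of length 4. Total 21.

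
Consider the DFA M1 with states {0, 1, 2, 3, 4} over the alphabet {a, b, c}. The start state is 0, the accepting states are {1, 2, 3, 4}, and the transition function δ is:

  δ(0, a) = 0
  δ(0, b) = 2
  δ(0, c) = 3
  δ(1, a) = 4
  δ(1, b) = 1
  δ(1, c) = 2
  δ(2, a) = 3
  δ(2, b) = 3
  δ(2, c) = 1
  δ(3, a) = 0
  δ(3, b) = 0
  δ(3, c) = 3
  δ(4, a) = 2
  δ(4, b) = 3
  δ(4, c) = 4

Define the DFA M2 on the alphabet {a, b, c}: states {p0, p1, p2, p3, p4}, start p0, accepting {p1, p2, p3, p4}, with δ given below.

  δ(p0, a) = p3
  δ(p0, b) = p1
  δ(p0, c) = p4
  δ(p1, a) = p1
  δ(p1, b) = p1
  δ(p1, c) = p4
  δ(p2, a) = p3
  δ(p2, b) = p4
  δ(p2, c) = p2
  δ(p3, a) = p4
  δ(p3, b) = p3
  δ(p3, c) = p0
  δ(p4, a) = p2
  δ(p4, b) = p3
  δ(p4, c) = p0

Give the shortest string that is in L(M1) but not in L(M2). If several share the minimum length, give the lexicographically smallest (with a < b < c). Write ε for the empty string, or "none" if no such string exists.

The string ac is accepted by M1 but not by M2.
No shorter string lies in the difference, and ac is the lexicographically first length-2 string in L(M1) \ L(M2).

ac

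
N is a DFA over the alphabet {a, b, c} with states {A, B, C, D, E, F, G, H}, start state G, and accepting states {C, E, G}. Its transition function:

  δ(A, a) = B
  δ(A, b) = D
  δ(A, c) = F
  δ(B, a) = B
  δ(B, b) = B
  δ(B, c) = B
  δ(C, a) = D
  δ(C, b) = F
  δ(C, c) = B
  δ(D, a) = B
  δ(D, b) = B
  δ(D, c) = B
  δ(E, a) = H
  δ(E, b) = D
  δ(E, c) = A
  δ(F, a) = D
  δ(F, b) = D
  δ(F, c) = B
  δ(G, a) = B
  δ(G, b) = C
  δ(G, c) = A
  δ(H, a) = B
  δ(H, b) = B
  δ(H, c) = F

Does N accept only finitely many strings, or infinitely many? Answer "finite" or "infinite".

finite

The useful states (reachable from G and able to reach an accepting state) are {C, G}.
Restricted to these states the transition graph has no cycle, so every accepting path has bounded length and L is finite.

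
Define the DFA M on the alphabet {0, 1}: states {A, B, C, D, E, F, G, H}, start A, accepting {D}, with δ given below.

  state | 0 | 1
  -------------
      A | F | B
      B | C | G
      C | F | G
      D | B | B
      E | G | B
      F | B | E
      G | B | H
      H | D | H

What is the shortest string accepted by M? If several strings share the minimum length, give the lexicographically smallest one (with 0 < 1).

A breadth-first search from A reaches an accepting state first via the path A → B → G → H → D on input 1110.
No string of length < 4 is accepted (BFS exhausts all shorter strings without reaching an accepting state), and 1110 is the lexicographically least accepting string of length 4.

1110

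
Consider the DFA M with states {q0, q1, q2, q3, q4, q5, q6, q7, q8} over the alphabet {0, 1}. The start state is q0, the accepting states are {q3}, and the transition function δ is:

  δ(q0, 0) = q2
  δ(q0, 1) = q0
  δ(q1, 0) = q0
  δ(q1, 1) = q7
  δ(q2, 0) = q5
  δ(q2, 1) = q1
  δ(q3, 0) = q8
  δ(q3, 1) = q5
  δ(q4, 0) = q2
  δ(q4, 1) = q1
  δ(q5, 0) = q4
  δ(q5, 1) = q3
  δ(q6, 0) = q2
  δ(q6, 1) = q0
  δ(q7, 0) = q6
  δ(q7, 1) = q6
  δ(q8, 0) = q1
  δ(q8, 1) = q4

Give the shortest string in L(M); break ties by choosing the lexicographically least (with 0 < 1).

001

A breadth-first search from q0 reaches an accepting state first via the path q0 → q2 → q5 → q3 on input 001.
No string of length < 3 is accepted (BFS exhausts all shorter strings without reaching an accepting state), and 001 is the lexicographically least accepting string of length 3.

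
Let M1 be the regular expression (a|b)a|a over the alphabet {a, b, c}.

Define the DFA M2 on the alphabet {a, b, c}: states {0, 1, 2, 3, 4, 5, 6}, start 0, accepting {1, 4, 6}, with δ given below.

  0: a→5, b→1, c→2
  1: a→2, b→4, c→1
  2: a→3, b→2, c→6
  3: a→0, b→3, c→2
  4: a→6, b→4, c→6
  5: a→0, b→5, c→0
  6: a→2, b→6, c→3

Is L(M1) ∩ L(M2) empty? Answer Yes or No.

Yes

Converting the expression M1 to a DFA (subset construction, then merging equivalent states) gives the minimal DFA with states {r0, r1, r2, r3, r4}, start state r0, accepting states {r1, r4} and transitions r0: a→r1, b→r2, c→r3; r1: a→r4, b→r3, c→r3; r2: a→r4, b→r3, c→r3; r3: a→r3, b→r3, c→r3; r4: a→r3, b→r3, c→r3.
Exploring the product automaton M1 × M2 from the start pair (r0, 0), following both machines on each input symbol, reaches 12 state pairs: (r0, 0), (r1, 5), (r2, 1), (r3, 2), (r4, 0), (r3, 5), (r3, 0), (r4, 2), (r3, 4), (r3, 1), (r3, 3), (r3, 6).
M1 accepts in {r1, r4} and M2 accepts in {1, 4, 6}; no reachable pair has both components accepting, so no string drives both machines to acceptance simultaneously and L(M1) ∩ L(M2) = ∅.
So no string is accepted by both, and the intersection is empty.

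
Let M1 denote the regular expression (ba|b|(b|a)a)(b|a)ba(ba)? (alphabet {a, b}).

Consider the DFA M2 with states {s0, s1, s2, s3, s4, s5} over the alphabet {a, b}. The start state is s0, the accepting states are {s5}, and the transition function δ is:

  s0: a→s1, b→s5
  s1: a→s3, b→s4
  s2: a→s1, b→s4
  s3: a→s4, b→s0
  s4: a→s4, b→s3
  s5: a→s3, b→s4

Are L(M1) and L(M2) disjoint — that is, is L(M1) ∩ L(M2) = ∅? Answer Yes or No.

Yes

Converting the expression M1 to a DFA (subset construction, then merging equivalent states) gives the minimal DFA with states {r0, r1, r2, r3, r4, r5, r6, r7, r8, r9, r10, r11}, start state r0, accepting states {r9, r11} and transitions r0: a→r1, b→r2; r1: a→r3, b→r4; r2: a→r5, b→r6; r3: a→r6, b→r6; r4: a→r4, b→r4; r5: a→r6, b→r7; r6: a→r4, b→r8; r7: a→r9, b→r8; r8: a→r9, b→r4; r9: a→r4, b→r10; r10: a→r11, b→r4; r11: a→r4, b→r4.
Exploring the product automaton M1 × M2 from the start pair (r0, s0), following both machines on each input symbol, reaches 23 state pairs: (r0, s0), (r1, s1), (r2, s5), (r3, s3), (r4, s4), (r5, s3), (r6, s4), (r6, s0), (r4, s3), (r7, s0), (r8, s3), (r4, s1), (r8, s5), (r4, s0), (r9, s1), (r9, s4), (r9, s3), (r4, s5), (r10, s4), (r10, s3), (r10, s0), (r11, s4), (r11, s1).
M1 accepts in {r9, r11} and M2 accepts in {s5}; no reachable pair has both components accepting, so no string drives both machines to acceptance simultaneously and L(M1) ∩ L(M2) = ∅.
So no string is accepted by both, and the intersection is empty.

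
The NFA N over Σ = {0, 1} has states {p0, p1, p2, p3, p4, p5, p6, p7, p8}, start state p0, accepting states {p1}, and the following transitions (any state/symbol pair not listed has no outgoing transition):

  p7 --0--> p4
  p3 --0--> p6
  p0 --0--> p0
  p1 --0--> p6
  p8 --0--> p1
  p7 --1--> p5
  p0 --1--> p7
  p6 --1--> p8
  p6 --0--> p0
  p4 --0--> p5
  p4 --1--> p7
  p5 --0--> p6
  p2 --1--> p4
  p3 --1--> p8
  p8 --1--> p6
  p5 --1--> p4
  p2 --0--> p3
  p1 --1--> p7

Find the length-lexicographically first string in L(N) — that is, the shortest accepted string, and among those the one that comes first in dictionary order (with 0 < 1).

11010

A breadth-first search from p0 reaches an accepting state first via the path p0 → p7 → p5 → p6 → p8 → p1 on input 11010.
No string of length < 5 is accepted (BFS exhausts all shorter strings without reaching an accepting state), and 11010 is the lexicographically least accepting string of length 5.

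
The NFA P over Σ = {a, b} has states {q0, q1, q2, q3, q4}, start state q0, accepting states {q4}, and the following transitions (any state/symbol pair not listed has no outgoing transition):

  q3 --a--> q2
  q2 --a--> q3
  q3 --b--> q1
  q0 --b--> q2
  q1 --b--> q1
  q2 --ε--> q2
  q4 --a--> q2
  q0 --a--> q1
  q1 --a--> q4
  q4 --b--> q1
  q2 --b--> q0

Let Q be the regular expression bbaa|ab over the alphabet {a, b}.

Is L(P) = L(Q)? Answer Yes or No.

No

The string aa is accepted by P but rejected by Q.
So L(P) ≠ L(Q).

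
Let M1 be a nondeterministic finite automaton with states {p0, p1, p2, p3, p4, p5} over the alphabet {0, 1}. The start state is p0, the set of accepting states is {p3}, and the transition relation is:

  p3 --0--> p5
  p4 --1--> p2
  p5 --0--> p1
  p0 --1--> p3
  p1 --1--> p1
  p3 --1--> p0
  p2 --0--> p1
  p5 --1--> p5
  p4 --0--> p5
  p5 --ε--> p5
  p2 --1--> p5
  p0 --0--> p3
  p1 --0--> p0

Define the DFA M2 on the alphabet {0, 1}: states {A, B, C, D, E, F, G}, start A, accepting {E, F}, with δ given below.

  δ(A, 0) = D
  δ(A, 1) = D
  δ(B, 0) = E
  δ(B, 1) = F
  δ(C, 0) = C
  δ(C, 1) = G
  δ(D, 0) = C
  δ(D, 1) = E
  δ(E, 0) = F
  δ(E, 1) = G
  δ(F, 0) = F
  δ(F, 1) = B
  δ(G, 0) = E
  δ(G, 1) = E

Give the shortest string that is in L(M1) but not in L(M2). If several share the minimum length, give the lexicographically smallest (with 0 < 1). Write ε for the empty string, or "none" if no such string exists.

0

The string 0 is accepted by M1 but not by M2.
No shorter string lies in the difference, and 0 is the lexicographically first length-1 string in L(M1) \ L(M2).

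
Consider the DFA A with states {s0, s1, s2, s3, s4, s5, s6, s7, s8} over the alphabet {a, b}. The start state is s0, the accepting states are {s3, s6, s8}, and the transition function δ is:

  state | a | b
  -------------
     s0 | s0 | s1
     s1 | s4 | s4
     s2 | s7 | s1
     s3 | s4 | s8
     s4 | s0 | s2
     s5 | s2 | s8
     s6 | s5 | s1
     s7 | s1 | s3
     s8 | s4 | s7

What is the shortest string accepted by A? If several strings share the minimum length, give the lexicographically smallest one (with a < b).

A breadth-first search from s0 reaches an accepting state first via the path s0 → s1 → s4 → s2 → s7 → s3 on input babab.
No string of length < 5 is accepted (BFS exhausts all shorter strings without reaching an accepting state), and babab is the lexicographically least accepting string of length 5.

babab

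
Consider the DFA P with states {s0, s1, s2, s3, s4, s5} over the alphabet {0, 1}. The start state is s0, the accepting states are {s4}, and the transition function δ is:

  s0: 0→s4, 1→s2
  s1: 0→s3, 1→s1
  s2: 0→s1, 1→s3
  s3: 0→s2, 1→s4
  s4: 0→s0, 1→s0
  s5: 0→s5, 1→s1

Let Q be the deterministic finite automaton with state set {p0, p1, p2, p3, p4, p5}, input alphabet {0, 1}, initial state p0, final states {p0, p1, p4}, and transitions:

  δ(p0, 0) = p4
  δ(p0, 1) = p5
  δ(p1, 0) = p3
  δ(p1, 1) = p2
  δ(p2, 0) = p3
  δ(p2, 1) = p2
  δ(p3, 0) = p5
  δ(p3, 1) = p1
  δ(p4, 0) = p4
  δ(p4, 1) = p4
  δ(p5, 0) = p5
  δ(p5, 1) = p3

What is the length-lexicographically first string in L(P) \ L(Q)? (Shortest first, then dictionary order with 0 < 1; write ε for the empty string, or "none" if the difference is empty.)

1001

The string 1001 is accepted by P but not by Q.
No shorter string lies in the difference, and 1001 is the lexicographically first length-4 string in L(P) \ L(Q).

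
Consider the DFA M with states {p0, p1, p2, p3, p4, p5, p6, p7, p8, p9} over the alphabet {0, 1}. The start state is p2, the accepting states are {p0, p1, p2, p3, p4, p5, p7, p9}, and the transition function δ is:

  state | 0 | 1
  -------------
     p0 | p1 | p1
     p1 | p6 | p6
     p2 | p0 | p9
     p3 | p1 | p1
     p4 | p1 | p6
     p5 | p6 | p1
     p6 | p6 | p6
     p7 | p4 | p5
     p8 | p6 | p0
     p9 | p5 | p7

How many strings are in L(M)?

The useful subgraph on states {p0, p1, p2, p4, p5, p7, p9} is acyclic, so L(M) is finite; the longest accepting path visits 5 useful states, giving maximum string length 4.
Counting accepting paths from p2 by length: 1 of length 0, 2 of length 1, 4 of length 2, 3 of length 3, 2 of length 4. Total 12.

12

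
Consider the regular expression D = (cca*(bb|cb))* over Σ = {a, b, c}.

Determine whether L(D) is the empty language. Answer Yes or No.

The empty string ε matches the expression, so it belongs to L(D).
Since L(D) contains at least one string, it is not empty.

No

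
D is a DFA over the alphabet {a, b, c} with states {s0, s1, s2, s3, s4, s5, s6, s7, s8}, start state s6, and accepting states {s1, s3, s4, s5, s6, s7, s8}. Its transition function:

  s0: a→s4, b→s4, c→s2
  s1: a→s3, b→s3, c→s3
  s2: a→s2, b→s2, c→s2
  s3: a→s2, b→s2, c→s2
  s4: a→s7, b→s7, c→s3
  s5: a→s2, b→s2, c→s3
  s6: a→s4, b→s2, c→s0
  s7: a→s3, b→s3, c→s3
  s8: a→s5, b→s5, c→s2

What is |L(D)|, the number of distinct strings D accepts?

The useful subgraph on states {s0, s3, s4, s6, s7} is acyclic, so L(D) is finite; the longest accepting path visits 5 useful states, giving maximum string length 4.
Counting accepting paths from s6 by length: 1 of length 0, 1 of length 1, 5 of length 2, 12 of length 3, 12 of length 4. Total 31.

31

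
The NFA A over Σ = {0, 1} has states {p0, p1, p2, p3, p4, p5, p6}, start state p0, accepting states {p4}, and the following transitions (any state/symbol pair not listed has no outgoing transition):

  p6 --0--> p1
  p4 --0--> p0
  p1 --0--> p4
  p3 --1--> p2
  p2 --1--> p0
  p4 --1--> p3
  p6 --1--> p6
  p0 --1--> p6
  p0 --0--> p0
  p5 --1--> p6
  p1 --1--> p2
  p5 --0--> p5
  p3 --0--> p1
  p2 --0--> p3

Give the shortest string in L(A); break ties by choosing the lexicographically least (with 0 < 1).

A breadth-first search from p0 reaches an accepting state first via the path p0 → p6 → p1 → p4 on input 100.
No string of length < 3 is accepted (BFS exhausts all shorter strings without reaching an accepting state), and 100 is the lexicographically least accepting string of length 3.

100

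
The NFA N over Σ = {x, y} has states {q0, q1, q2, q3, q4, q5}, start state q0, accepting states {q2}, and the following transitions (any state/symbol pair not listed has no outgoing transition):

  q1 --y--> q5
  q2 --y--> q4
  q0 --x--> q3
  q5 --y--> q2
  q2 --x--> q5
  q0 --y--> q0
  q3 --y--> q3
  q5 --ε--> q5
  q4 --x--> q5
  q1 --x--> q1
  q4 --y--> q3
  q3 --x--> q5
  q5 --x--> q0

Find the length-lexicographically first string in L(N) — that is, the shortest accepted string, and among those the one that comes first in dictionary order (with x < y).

A breadth-first search from q0 reaches an accepting state first via the path q0 → q3 → q5 → q2 on input xxy.
No string of length < 3 is accepted (BFS exhausts all shorter strings without reaching an accepting state), and xxy is the lexicographically least accepting string of length 3.

xxy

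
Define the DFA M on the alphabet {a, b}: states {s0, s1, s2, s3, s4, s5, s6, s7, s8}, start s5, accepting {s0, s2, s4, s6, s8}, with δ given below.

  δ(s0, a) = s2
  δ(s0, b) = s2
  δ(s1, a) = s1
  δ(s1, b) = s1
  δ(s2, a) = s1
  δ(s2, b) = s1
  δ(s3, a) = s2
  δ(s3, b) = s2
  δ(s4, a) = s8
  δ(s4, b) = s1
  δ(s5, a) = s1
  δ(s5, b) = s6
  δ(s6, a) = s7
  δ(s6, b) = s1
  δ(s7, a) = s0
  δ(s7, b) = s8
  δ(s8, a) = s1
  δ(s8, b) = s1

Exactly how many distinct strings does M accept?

The useful subgraph on states {s0, s2, s5, s6, s7, s8} is acyclic, so L(M) is finite; the longest accepting path visits 5 useful states, giving maximum string length 4.
Counting accepting paths from s5 by length: 1 of length 1, 2 of length 3, 2 of length 4. Total 5.

5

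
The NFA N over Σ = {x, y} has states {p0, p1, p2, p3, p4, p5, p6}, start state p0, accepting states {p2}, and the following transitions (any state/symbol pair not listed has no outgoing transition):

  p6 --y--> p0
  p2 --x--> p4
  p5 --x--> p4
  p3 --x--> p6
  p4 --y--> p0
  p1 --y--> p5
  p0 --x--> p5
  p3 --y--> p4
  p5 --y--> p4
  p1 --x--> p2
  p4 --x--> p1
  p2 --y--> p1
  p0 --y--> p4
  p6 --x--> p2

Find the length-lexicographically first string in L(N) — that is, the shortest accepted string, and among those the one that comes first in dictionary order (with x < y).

yxx

A breadth-first search from p0 reaches an accepting state first via the path p0 → p4 → p1 → p2 on input yxx.
No string of length < 3 is accepted (BFS exhausts all shorter strings without reaching an accepting state), and yxx is the lexicographically least accepting string of length 3.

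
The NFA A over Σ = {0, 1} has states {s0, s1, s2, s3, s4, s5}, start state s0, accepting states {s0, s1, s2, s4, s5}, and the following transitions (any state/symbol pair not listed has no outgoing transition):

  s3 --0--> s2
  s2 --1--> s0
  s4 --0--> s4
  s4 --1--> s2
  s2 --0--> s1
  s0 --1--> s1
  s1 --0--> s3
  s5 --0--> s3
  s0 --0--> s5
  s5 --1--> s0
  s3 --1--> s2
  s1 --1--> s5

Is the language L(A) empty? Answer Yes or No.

No

The empty string ε is accepted: the run s0 ends in the accepting state s0.
Since at least one string is accepted, L(A) is not empty.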